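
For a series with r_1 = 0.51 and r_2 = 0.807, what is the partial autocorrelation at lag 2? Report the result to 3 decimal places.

0.739

φ_{22} = (r_2 − r_1²) / (1 − r_1²)
r_1² = (0.51)² = 0.2601
Numerator = 0.807 − 0.2601 = 0.5469; denominator = 1 − 0.2601 = 0.7399
φ_{22} = 0.5469 / 0.7399 = 0.739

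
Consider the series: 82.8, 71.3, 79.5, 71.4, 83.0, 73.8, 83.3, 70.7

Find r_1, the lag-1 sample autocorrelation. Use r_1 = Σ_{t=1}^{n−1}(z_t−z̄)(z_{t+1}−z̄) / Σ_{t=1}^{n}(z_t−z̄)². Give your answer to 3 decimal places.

-0.758

Mean z̄ = (82.8 + 71.3 + 79.5 + 71.4 + 83.0 + 73.8 + 83.3 + 70.7)/8 = 76.9750
Σ(z_t−z̄)(z_{t+1}−z̄) = (-33.0569) + (-14.3294) + (-14.0769) + (-33.5894) + (-19.1294) + (-20.0819) + (-39.6894) = -173.9531
Denominator Σ(z_t−z̄)² = 229.3550
r_1 = -173.9531 / 229.3550 = -0.758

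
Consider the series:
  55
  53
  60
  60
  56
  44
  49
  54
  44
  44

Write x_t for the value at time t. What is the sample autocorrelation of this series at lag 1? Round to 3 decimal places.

0.394

Mean x̄ = (55 + 53 + 60 + 60 + 56 + 44 + 49 + 54 + 44 + 44)/10 = 51.9000
Numerator Σ_{t=1}^{9}(x_t−x̄)(x_{t+1}−x̄) = 141.3900
Denominator Σ(x_t−x̄)² = 358.9000
r_1 = 141.3900 / 358.9000 = 0.394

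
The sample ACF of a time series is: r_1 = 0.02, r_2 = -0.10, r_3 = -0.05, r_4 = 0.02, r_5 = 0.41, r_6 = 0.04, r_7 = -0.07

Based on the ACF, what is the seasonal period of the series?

The largest autocorrelation is r_5 = 0.41; the remaining lags stay at or below 0.04.
The dominant spike at lag 5 indicates a seasonal period of 5.

5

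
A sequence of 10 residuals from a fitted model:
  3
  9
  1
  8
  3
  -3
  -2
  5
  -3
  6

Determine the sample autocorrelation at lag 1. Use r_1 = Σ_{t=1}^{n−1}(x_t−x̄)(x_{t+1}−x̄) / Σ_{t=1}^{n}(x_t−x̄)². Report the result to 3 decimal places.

Mean x̄ = (3 + 9 + 1 + 8 + 3 − 3 − 2 + 5 − 3 + 6)/10 = 2.7000
Numerator Σ_{t=1}^{9}(x_t−x̄)(x_{t+1}−x̄) = -33.8900
Denominator Σ(x_t−x̄)² = 174.1000
r_1 = -33.8900 / 174.1000 = -0.195

-0.195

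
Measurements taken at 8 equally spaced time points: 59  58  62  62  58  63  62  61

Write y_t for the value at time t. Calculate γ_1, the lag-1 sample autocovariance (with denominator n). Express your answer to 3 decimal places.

Mean ȳ = (59 + 58 + 62 + 62 + 58 + 63 + 62 + 61)/8 = 60.6250
Deviations: -1.6250, -2.6250, 1.3750, 1.3750, -2.6250, 2.3750, 1.3750, 0.3750
Σ_{t=1}^{7}(y_t−ȳ)(y_{t+1}−ȳ) = -3.5156
γ_1 = -3.5156 / 8 = -0.439

-0.439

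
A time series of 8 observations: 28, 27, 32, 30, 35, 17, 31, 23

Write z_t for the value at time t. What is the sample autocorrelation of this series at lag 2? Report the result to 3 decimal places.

Mean z̄ = (28 + 27 + 32 + 30 + 35 + 17 + 31 + 23)/8 = 27.8750
Deviations from mean: 0.1250, -0.8750, 4.1250, 2.1250, 7.1250, -10.8750, 3.1250, -4.8750
Σ(z_t−z̄)(z_{t+2}−z̄) = (0.5156) + (-1.8594) + (29.3906) + (-23.1094) + (22.2656) + (53.0156) = 80.2188
Denominator Σ(z_t−z̄)² = 224.8750
r_2 = 80.2188 / 224.8750 = 0.357

0.357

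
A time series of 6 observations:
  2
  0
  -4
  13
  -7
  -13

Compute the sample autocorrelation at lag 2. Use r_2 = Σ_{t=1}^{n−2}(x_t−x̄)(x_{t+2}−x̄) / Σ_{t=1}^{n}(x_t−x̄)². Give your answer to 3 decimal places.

-0.356

Mean x̄ = (2 + 0 − 4 + 13 − 7 − 13)/6 = -1.5000
Deviations from mean: 3.5000, 1.5000, -2.5000, 14.5000, -5.5000, -11.5000
Σ(x_t−x̄)(x_{t+2}−x̄) = (-8.7500) + (21.7500) + (13.7500) + (-166.7500) = -140.0000
Denominator Σ(x_t−x̄)² = 393.5000
r_2 = -140.0000 / 393.5000 = -0.356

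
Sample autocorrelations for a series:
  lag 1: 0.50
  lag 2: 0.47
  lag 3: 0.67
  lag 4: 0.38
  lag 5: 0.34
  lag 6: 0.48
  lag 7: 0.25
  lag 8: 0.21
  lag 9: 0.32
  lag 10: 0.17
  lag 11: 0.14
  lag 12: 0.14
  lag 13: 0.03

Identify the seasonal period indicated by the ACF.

3

The largest autocorrelation is r_3 = 0.67; the remaining lags stay at or below 0.50. The elevated value at lag 1 (0.50), dropping to 0.47 at lag 2, reflects decaying short-term dependence rather than seasonality.
The dominant spike at lag 3 indicates a seasonal period of 3.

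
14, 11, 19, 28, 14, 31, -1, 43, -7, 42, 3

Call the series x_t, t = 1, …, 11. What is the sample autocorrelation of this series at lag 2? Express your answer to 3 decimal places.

0.689

Mean x̄ = (14 + 11 + 19 + 28 + 14 + 31 − 1 + 43 − 7 + 42 + 3)/11 = 17.9091
Numerator Σ_{t=1}^{9}(x_t−x̄)(x_{t+2}−x̄) = 1903.0744
Denominator Σ(x_t−x̄)² = 2762.9091
r_2 = 1903.0744 / 2762.9091 = 0.689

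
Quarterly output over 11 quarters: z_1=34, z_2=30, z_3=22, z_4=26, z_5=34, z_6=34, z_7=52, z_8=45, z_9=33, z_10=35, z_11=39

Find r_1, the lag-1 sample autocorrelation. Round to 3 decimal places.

0.480

Mean z̄ = (34 + 30 + 22 + 26 + 34 + 34 + 52 + 45 + 33 + 35 + 39)/11 = 34.9091
Numerator Σ_{t=1}^{10}(z_t−z̄)(z_{t+1}−z̄) = 329.6281
Denominator Σ(z_t−z̄)² = 686.9091
r_1 = 329.6281 / 686.9091 = 0.480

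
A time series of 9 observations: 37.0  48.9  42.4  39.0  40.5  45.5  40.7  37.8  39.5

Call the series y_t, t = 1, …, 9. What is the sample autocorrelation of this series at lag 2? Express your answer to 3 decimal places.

-0.392

Mean ȳ = (37.0 + 48.9 + 42.4 + 39.0 + 40.5 + 45.5 + 40.7 + 37.8 + 39.5)/9 = 41.2556
Σ(y_t−ȳ)(y_{t+2}−ȳ) = (-4.8702) + (-17.2425) + (-0.8647) + (-9.5736) + (0.4198) + (-14.6669) + (0.9753) = -45.8228
Denominator Σ(y_t−ȳ)² = 116.8622
r_2 = -45.8228 / 116.8622 = -0.392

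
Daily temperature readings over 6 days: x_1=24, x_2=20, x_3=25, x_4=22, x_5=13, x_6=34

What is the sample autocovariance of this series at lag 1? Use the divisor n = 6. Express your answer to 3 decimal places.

Mean x̄ = (24 + 20 + 25 + 22 + 13 + 34)/6 = 23.0000
Deviations: 1.0000, -3.0000, 2.0000, -1.0000, -10.0000, 11.0000
Σ_{t=1}^{5}(x_t−x̄)(x_{t+1}−x̄) = -111.0000
γ_1 = -111.0000 / 6 = -18.500

-18.500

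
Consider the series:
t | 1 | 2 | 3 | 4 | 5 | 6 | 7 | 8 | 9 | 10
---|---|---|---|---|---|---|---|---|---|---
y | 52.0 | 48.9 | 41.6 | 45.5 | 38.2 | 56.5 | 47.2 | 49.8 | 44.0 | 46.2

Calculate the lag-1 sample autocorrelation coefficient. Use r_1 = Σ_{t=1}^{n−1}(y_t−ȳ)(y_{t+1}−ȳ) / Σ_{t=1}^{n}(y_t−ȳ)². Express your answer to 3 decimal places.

-0.272

Mean ȳ = (52.0 + 48.9 + 41.6 + 45.5 + 38.2 + 56.5 + 47.2 + 49.8 + 44.0 + 46.2)/10 = 46.9900
Numerator Σ_{t=1}^{9}(y_t−ȳ)(y_{t+1}−ȳ) = -66.6431
Denominator Σ(y_t−ȳ)² = 245.2290
r_1 = -66.6431 / 245.2290 = -0.272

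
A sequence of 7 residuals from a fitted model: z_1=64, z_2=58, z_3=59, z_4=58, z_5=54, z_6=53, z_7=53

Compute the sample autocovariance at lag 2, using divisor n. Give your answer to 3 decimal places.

2.429

Mean z̄ = (64 + 58 + 59 + 58 + 54 + 53 + 53)/7 = 57.0000
Σ_{t=1}^{5}(z_t−z̄)(z_{t+2}−z̄) = 17.0000
γ_2 = 17.0000 / 7 = 2.429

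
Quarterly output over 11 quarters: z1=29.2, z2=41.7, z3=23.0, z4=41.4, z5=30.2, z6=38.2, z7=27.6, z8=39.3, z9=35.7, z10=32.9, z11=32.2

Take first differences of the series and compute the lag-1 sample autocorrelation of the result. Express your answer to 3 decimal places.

First differences Δz: 12.5, -18.7, 18.4, -11.2, 8.0, -10.6, 11.7, -3.6, -2.8, -0.7
Mean of differences = 0.3000
Numerator Σ(Δz_t−Δz̄)(Δz_{t+1}−Δz̄) = -1109.8600
Denominator Σ(Δz_t−Δz̄)² = 1303.5800
r_1(Δz) = -1109.8600 / 1303.5800 = -0.851

-0.851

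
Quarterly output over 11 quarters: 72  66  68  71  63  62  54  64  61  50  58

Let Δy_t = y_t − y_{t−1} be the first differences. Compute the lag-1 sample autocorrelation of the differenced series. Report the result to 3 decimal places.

First differences Δy: -6, 2, 3, -8, -1, -8, 10, -3, -11, 8
Mean of differences = -1.4000
Numerator Σ(Δy_t−Δȳ)(Δy_{t+1}−Δȳ) = -203.3600
Denominator Σ(Δy_t−Δȳ)² = 452.4000
r_1(Δy) = -203.3600 / 452.4000 = -0.450

-0.450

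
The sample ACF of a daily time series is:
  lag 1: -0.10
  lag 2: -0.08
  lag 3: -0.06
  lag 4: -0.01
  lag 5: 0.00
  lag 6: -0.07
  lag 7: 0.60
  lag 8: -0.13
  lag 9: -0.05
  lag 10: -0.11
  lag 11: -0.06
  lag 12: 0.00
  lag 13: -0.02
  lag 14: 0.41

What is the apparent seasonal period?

The largest autocorrelation is r_7 = 0.60, with a weaker echo at lag 14 (0.41); the remaining lags stay at or below 0.00.
The dominant spike at lag 7 indicates a seasonal period of 7.

7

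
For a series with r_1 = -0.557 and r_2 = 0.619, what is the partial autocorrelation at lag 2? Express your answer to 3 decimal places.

φ_{22} = (r_2 − r_1²) / (1 − r_1²)
r_1² = (-0.557)² = 0.310249
Numerator = 0.619 − 0.3102 = 0.3088; denominator = 1 − 0.3102 = 0.6898
φ_{22} = 0.3088 / 0.6898 = 0.448

0.448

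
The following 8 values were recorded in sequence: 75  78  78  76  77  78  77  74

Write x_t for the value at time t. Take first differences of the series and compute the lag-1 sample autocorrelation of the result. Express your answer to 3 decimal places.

First differences Δx: 3, 0, -2, 1, 1, -1, -3
Mean of differences = -0.1429
Numerator Σ(Δx_t−Δx̄)(Δx_{t+1}−Δx̄) = 0.8367
Denominator Σ(Δx_t−Δx̄)² = 24.8571
r_1(Δx) = 0.8367 / 24.8571 = 0.034

0.034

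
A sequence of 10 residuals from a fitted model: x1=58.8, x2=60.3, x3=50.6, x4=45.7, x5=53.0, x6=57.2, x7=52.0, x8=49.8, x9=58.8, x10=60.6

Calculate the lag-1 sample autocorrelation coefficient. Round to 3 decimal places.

Mean x̄ = (58.8 + 60.3 + 50.6 + 45.7 + 53.0 + 57.2 + 52.0 + 49.8 + 58.8 + 60.6)/10 = 54.6800
Numerator Σ_{t=1}^{9}(x_t−x̄)(x_{t+1}−x̄) = 58.3256
Denominator Σ(x_t−x̄)² = 238.0360
r_1 = 58.3256 / 238.0360 = 0.245

0.245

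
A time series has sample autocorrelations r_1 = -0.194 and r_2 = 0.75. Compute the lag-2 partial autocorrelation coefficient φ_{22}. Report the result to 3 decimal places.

φ_{22} = (r_2 − r_1²) / (1 − r_1²)
r_1² = (-0.194)² = 0.037636
Numerator = 0.75 − 0.0376 = 0.7124; denominator = 1 − 0.0376 = 0.9624
φ_{22} = 0.7124 / 0.9624 = 0.740

0.740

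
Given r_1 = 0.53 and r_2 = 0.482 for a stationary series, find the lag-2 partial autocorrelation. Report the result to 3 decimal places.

0.280

φ_{22} = (r_2 − r_1²) / (1 − r_1²)
r_1² = (0.53)² = 0.2809
Numerator = 0.482 − 0.2809 = 0.2011; denominator = 1 − 0.2809 = 0.7191
φ_{22} = 0.2011 / 0.7191 = 0.280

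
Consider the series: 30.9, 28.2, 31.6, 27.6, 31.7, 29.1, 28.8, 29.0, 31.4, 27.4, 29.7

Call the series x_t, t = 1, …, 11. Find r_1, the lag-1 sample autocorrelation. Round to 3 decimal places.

-0.720

Mean x̄ = (30.9 + 28.2 + 31.6 + 27.6 + 31.7 + 29.1 + 28.8 + 29.0 + 31.4 + 27.4 + 29.7)/11 = 29.5818
Numerator Σ_{t=1}^{10}(x_t−x̄)(x_{t+1}−x̄) = -18.2794
Denominator Σ(x_t−x̄)² = 25.3964
r_1 = -18.2794 / 25.3964 = -0.720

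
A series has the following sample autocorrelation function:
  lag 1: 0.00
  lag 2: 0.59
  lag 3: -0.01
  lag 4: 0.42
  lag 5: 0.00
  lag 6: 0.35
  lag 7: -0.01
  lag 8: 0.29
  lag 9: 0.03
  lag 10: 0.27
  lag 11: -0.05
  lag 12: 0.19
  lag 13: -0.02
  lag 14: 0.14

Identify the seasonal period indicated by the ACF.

2

The largest autocorrelation is r_2 = 0.59, with weaker echoes at lags 4 (0.42), 6 (0.35), 8 (0.29), 10 (0.27) and 12 (0.19); the remaining lags stay at or below 0.14.
The dominant spike at lag 2 indicates a seasonal period of 2.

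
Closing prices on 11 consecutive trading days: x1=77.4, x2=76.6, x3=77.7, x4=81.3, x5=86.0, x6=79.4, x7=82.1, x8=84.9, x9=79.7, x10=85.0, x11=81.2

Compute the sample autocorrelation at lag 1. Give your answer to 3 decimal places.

0.151

Mean x̄ = (77.4 + 76.6 + 77.7 + 81.3 + 86.0 + 79.4 + 82.1 + 84.9 + 79.7 + 85.0 + 81.2)/11 = 81.0273
Numerator Σ_{t=1}^{10}(x_t−x̄)(x_{t+1}−x̄) = 15.8283
Denominator Σ(x_t−x̄)² = 105.0018
r_1 = 15.8283 / 105.0018 = 0.151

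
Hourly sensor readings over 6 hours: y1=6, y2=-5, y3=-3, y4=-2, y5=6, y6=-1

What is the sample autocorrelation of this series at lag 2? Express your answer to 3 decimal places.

Mean ȳ = (6 − 5 − 3 − 2 + 6 − 1)/6 = 0.1667
Deviations from mean: 5.8333, -5.1667, -3.1667, -2.1667, 5.8333, -1.1667
Numerator Σ_{t=1}^{4}(y_t−ȳ)(y_{t+2}−ȳ) = -23.2222
Denominator Σ(y_t−ȳ)² = 110.8333
r_2 = -23.2222 / 110.8333 = -0.210

-0.210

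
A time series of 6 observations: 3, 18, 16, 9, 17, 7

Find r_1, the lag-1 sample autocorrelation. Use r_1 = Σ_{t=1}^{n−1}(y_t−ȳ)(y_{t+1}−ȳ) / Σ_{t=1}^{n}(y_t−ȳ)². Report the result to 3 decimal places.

Mean ȳ = (3 + 18 + 16 + 9 + 17 + 7)/6 = 11.6667
Deviations from mean: -8.6667, 6.3333, 4.3333, -2.6667, 5.3333, -4.6667
Σ(y_t−ȳ)(y_{t+1}−ȳ) = (-54.8889) + (27.4444) + (-11.5556) + (-14.2222) + (-24.8889) = -78.1111
Denominator Σ(y_t−ȳ)² = 191.3333
r_1 = -78.1111 / 191.3333 = -0.408

-0.408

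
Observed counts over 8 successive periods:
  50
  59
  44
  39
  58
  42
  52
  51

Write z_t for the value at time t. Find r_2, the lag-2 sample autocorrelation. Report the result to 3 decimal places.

-0.170

Mean z̄ = (50 + 59 + 44 + 39 + 58 + 42 + 52 + 51)/8 = 49.3750
Deviations from mean: 0.6250, 9.6250, -5.3750, -10.3750, 8.6250, -7.3750, 2.6250, 1.6250
Σ(z_t−z̄)(z_{t+2}−z̄) = (-3.3594) + (-99.8594) + (-46.3594) + (76.5156) + (22.6406) + (-11.9844) = -62.4063
Denominator Σ(z_t−z̄)² = 367.8750
r_2 = -62.4063 / 367.8750 = -0.170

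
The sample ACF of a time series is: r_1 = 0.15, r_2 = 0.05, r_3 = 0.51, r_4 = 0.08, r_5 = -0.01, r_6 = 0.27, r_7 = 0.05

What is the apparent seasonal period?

3

The largest autocorrelation is r_3 = 0.51, with a weaker echo at lag 6 (0.27); the remaining lags stay at or below 0.15.
The dominant spike at lag 3 indicates a seasonal period of 3.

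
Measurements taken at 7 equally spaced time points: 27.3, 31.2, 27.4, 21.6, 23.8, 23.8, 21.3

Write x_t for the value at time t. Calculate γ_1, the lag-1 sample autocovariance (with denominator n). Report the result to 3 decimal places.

4.334

Mean x̄ = (27.3 + 31.2 + 27.4 + 21.6 + 23.8 + 23.8 + 21.3)/7 = 25.2000
Σ_{t=1}^{6}(x_t−x̄)(x_{t+1}−x̄) = 30.3400
γ_1 = 30.3400 / 7 = 4.334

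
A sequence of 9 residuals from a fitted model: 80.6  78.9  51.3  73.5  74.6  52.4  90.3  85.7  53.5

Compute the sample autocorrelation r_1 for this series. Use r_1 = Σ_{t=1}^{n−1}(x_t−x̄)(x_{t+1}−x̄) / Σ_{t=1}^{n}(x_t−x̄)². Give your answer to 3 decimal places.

-0.289

Mean x̄ = (80.6 + 78.9 + 51.3 + 73.5 + 74.6 + 52.4 + 90.3 + 85.7 + 53.5)/9 = 71.2000
Numerator Σ_{t=1}^{8}(x_t−x̄)(x_{t+1}−x̄) = -521.5000
Denominator Σ(x_t−x̄)² = 1802.3000
r_1 = -521.5000 / 1802.3000 = -0.289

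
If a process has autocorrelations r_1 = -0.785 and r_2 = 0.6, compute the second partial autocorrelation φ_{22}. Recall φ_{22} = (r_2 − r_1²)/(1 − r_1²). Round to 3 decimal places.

φ_{22} = (r_2 − r_1²) / (1 − r_1²)
r_1² = (-0.785)² = 0.616225
Numerator = 0.6 − 0.6162 = -0.0162; denominator = 1 − 0.6162 = 0.3838
φ_{22} = -0.0162 / 0.3838 = -0.042

-0.042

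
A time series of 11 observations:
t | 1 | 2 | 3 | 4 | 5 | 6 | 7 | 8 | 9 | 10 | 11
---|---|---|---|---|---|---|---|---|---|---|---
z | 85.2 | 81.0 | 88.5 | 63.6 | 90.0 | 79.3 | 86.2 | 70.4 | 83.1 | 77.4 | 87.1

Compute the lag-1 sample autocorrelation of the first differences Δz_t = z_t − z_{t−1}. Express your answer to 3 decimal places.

First differences Δz: -4.2, 7.5, -24.9, 26.4, -10.7, 6.9, -15.8, 12.7, -5.7, 9.7
Mean of differences = 0.1900
Numerator Σ(Δz_t−Δz̄)(Δz_{t+1}−Δz̄) = -1668.6321
Denominator Σ(Δz_t−Δz̄)² = 2090.1090
r_1(Δz) = -1668.6321 / 2090.1090 = -0.798

-0.798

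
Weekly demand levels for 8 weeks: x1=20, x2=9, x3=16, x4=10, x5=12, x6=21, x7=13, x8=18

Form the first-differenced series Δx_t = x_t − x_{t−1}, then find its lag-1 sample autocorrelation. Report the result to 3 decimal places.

-0.590

First differences Δx: -11, 7, -6, 2, 9, -8, 5
Mean of differences = -0.2857
Numerator Σ(Δx_t−Δx̄)(Δx_{t+1}−Δx̄) = -223.9388
Denominator Σ(Δx_t−Δx̄)² = 379.4286
r_1(Δx) = -223.9388 / 379.4286 = -0.590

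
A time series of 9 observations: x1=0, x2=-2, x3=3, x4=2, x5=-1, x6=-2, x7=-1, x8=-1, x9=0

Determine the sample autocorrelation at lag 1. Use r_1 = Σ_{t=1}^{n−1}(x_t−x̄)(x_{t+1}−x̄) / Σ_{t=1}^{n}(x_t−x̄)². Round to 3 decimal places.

Mean x̄ = (0 − 2 + 3 + 2 − 1 − 2 − 1 − 1 + 0)/9 = -0.2222
Numerator Σ_{t=1}^{8}(x_t−x̄)(x_{t+1}−x̄) = 2.5062
Denominator Σ(x_t−x̄)² = 23.5556
r_1 = 2.5062 / 23.5556 = 0.106

0.106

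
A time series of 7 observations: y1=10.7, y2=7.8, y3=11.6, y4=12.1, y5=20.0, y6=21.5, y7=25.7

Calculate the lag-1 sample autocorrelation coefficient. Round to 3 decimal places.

0.571

Mean ȳ = (10.7 + 7.8 + 11.6 + 12.1 + 20.0 + 21.5 + 25.7)/7 = 15.6286
Deviations from mean: -4.9286, -7.8286, -4.0286, -3.5286, 4.3714, 5.8714, 10.0714
Σ(y_t−ȳ)(y_{t+1}−ȳ) = (38.5837) + (31.5380) + (14.2151) + (-15.4249) + (25.6665) + (59.1337) = 153.7120
Denominator Σ(y_t−ȳ)² = 269.2743
r_1 = 153.7120 / 269.2743 = 0.571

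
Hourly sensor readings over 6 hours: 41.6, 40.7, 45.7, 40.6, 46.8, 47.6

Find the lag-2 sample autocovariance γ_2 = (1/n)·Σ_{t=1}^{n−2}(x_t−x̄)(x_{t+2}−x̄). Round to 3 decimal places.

Mean x̄ = (41.6 + 40.7 + 45.7 + 40.6 + 46.8 + 47.6)/6 = 43.8333
Σ_{t=1}^{4}(x_t−x̄)(x_{t+2}−x̄) = -0.6789
γ_2 = -0.6789 / 6 = -0.113

-0.113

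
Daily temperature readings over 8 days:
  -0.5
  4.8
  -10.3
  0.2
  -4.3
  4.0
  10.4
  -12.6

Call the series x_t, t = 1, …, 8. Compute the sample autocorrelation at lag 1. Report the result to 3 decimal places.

Mean x̄ = (-0.5 + 4.8 − 10.3 + 0.2 − 4.3 + 4.0 + 10.4 − 12.6)/8 = -1.0375
Deviations from mean: 0.5375, 5.8375, -9.2625, 1.2375, -3.2625, 5.0375, 11.4375, -11.5625
Numerator Σ_{t=1}^{7}(x_t−x̄)(x_{t+1}−x̄) = -157.4964
Denominator Σ(x_t−x̄)² = 422.2188
r_1 = -157.4964 / 422.2188 = -0.373

-0.373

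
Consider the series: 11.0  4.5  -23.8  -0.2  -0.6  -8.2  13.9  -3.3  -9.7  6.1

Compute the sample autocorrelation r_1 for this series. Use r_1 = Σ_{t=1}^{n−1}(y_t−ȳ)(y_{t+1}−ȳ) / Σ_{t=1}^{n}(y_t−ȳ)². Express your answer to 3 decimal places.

-0.240

Mean ȳ = (11.0 + 4.5 − 23.8 − 0.2 − 0.6 − 8.2 + 13.9 − 3.3 − 9.7 + 6.1)/10 = -1.0300
Numerator Σ_{t=1}^{9}(y_t−ȳ)(y_{t+1}−ȳ) = -264.0929
Denominator Σ(y_t−ȳ)² = 1100.1210
r_1 = -264.0929 / 1100.1210 = -0.240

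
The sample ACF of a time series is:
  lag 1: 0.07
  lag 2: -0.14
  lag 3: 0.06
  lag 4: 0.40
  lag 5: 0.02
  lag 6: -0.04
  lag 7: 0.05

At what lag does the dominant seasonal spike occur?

4

The largest autocorrelation is r_4 = 0.40; the remaining lags stay at or below 0.07.
The dominant spike at lag 4 indicates a seasonal period of 4.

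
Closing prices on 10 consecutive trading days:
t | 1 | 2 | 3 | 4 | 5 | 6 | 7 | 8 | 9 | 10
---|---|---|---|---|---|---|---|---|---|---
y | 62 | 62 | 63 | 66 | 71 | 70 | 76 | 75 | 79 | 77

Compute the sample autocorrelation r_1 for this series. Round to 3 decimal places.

Mean ȳ = (62 + 62 + 63 + 66 + 71 + 70 + 76 + 75 + 79 + 77)/10 = 70.1000
Numerator Σ_{t=1}^{9}(y_t−ȳ)(y_{t+1}−ȳ) = 281.7900
Denominator Σ(y_t−ȳ)² = 384.9000
r_1 = 281.7900 / 384.9000 = 0.732

0.732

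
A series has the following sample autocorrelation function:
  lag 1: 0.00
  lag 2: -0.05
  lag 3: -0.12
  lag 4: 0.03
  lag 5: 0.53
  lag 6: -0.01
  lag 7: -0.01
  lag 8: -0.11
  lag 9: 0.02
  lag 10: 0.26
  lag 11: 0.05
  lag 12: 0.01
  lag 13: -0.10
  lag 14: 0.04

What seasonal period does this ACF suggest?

The largest autocorrelation is r_5 = 0.53, with a weaker echo at lag 10 (0.26); the remaining lags stay at or below 0.05.
The dominant spike at lag 5 indicates a seasonal period of 5.

5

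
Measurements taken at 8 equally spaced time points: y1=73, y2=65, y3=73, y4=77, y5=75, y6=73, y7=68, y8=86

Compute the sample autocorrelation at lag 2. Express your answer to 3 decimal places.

Mean ȳ = (73 + 65 + 73 + 77 + 75 + 73 + 68 + 86)/8 = 73.7500
Deviations from mean: -0.7500, -8.7500, -0.7500, 3.2500, 1.2500, -0.7500, -5.7500, 12.2500
Σ(y_t−ȳ)(y_{t+2}−ȳ) = (0.5625) + (-28.4375) + (-0.9375) + (-2.4375) + (-7.1875) + (-9.1875) = -47.6250
Denominator Σ(y_t−ȳ)² = 273.5000
r_2 = -47.6250 / 273.5000 = -0.174

-0.174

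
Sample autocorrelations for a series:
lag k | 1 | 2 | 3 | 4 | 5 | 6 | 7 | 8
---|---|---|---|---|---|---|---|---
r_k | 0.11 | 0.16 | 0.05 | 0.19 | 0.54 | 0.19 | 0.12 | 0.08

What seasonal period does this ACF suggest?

The largest autocorrelation is r_5 = 0.54; the remaining lags stay at or below 0.19.
The dominant spike at lag 5 indicates a seasonal period of 5.

5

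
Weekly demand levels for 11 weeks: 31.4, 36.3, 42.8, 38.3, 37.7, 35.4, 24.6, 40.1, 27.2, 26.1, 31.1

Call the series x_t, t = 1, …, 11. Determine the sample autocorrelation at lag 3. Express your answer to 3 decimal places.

Mean x̄ = (31.4 + 36.3 + 42.8 + 38.3 + 37.7 + 35.4 + 24.6 + 40.1 + 27.2 + 26.1 + 31.1)/11 = 33.7273
Numerator Σ_{t=1}^{8}(x_t−x̄)(x_{t+3}−x̄) = 40.2905
Denominator Σ(x_t−x̄)² = 365.4418
r_3 = 40.2905 / 365.4418 = 0.110

0.110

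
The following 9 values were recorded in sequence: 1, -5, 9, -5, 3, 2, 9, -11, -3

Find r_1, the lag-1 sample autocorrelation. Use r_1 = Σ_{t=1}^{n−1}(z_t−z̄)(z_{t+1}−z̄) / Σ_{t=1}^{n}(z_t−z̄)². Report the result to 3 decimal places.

-0.427

Mean z̄ = (1 − 5 + 9 − 5 + 3 + 2 + 9 − 11 − 3)/9 = 0.0000
Numerator Σ_{t=1}^{8}(z_t−z̄)(z_{t+1}−z̄) = -152.0000
Denominator Σ(z_t−z̄)² = 356.0000
r_1 = -152.0000 / 356.0000 = -0.427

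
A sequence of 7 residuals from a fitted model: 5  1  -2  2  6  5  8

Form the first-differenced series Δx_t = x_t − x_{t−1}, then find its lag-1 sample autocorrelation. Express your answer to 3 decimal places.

0.103

First differences Δx: -4, -3, 4, 4, -1, 3
Mean of differences = 0.5000
Numerator Σ(Δx_t−Δx̄)(Δx_{t+1}−Δx̄) = 6.7500
Denominator Σ(Δx_t−Δx̄)² = 65.5000
r_1(Δx) = 6.7500 / 65.5000 = 0.103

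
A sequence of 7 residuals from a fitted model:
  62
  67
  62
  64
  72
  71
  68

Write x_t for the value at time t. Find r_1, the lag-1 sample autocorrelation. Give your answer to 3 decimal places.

0.243

Mean x̄ = (62 + 67 + 62 + 64 + 72 + 71 + 68)/7 = 66.5714
Deviations from mean: -4.5714, 0.4286, -4.5714, -2.5714, 5.4286, 4.4286, 1.4286
Numerator Σ_{t=1}^{6}(x_t−x̄)(x_{t+1}−x̄) = 24.2449
Denominator Σ(x_t−x̄)² = 99.7143
r_1 = 24.2449 / 99.7143 = 0.243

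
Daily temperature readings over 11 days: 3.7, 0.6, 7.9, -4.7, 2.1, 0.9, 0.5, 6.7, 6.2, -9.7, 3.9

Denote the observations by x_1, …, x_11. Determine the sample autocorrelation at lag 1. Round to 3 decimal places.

-0.415

Mean x̄ = (3.7 + 0.6 + 7.9 − 4.7 + 2.1 + 0.9 + 0.5 + 6.7 + 6.2 − 9.7 + 3.9)/11 = 1.6455
Numerator Σ_{t=1}^{10}(x_t−x̄)(x_{t+1}−x̄) = -110.7648
Denominator Σ(x_t−x̄)² = 266.8673
r_1 = -110.7648 / 266.8673 = -0.415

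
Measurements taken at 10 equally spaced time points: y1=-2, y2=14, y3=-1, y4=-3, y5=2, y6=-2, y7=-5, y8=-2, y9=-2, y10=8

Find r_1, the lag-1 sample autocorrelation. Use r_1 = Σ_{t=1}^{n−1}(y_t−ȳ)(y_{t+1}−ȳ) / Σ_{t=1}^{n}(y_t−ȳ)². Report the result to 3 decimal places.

-0.136

Mean ȳ = (-2 + 14 − 1 − 3 + 2 − 2 − 5 − 2 − 2 + 8)/10 = 0.7000
Numerator Σ_{t=1}^{9}(y_t−ȳ)(y_{t+1}−ȳ) = -42.1900
Denominator Σ(y_t−ȳ)² = 310.1000
r_1 = -42.1900 / 310.1000 = -0.136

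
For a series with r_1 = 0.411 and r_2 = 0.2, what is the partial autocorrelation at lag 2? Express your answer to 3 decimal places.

0.037

φ_{22} = (r_2 − r_1²) / (1 − r_1²)
r_1² = (0.411)² = 0.168921
Numerator = 0.2 − 0.1689 = 0.0311; denominator = 1 − 0.1689 = 0.8311
φ_{22} = 0.0311 / 0.8311 = 0.037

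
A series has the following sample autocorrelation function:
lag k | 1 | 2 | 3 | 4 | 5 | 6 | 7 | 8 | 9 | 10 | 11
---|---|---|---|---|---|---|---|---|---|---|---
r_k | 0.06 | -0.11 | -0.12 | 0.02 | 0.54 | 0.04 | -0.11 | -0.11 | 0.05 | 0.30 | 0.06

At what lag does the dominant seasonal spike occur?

The largest autocorrelation is r_5 = 0.54, with a weaker echo at lag 10 (0.30); the remaining lags stay at or below 0.06.
The dominant spike at lag 5 indicates a seasonal period of 5.

5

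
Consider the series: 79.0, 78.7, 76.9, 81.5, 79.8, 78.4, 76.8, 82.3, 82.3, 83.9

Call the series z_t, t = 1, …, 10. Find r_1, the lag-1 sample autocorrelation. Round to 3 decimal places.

0.237

Mean z̄ = (79.0 + 78.7 + 76.9 + 81.5 + 79.8 + 78.4 + 76.8 + 82.3 + 82.3 + 83.9)/10 = 79.9600
Numerator Σ_{t=1}^{9}(z_t−z̄)(z_{t+1}−z̄) = 12.5864
Denominator Σ(z_t−z̄)² = 53.1640
r_1 = 12.5864 / 53.1640 = 0.237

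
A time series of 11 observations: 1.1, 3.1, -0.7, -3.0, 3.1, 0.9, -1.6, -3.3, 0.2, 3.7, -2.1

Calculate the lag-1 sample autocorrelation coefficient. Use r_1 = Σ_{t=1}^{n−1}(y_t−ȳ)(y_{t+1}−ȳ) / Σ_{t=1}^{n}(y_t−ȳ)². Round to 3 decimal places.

Mean ȳ = (1.1 + 3.1 − 0.7 − 3.0 + 3.1 + 0.9 − 1.6 − 3.3 + 0.2 + 3.7 − 2.1)/11 = 0.1273
Numerator Σ_{t=1}^{10}(y_t−ȳ)(y_{t+1}−ȳ) = -7.3417
Denominator Σ(y_t−ȳ)² = 62.1418
r_1 = -7.3417 / 62.1418 = -0.118

-0.118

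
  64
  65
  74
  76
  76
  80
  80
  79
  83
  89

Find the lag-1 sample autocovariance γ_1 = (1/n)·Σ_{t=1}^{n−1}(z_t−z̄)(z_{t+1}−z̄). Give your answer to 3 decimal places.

Mean z̄ = (64 + 65 + 74 + 76 + 76 + 80 + 80 + 79 + 83 + 89)/10 = 76.6000
Σ_{t=1}^{9}(z_t−z̄)(z_{t+1}−z̄) = 290.6400
γ_1 = 290.6400 / 10 = 29.064

29.064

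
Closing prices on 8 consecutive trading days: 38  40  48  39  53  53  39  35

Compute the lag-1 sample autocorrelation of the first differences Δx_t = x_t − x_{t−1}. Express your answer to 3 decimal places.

First differences Δx: 2, 8, -9, 14, 0, -14, -4
Mean of differences = -0.4286
Numerator Σ(Δx_t−Δx̄)(Δx_{t+1}−Δx̄) = -126.6122
Denominator Σ(Δx_t−Δx̄)² = 555.7143
r_1(Δx) = -126.6122 / 555.7143 = -0.228

-0.228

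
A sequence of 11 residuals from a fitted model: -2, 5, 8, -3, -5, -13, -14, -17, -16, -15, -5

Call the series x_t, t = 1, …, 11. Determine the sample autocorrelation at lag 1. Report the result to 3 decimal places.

Mean x̄ = (-2 + 5 + 8 − 3 − 5 − 13 − 14 − 17 − 16 − 15 − 5)/11 = -7.0000
Numerator Σ_{t=1}^{10}(x_t−x̄)(x_{t+1}−x̄) = 554.0000
Denominator Σ(x_t−x̄)² = 748.0000
r_1 = 554.0000 / 748.0000 = 0.741

0.741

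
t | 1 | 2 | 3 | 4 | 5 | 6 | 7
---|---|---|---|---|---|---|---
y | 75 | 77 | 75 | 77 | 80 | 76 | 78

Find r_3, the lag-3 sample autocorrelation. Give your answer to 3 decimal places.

0.103

Mean ȳ = (75 + 77 + 75 + 77 + 80 + 76 + 78)/7 = 76.8571
Deviations from mean: -1.8571, 0.1429, -1.8571, 0.1429, 3.1429, -0.8571, 1.1429
Σ(y_t−ȳ)(y_{t+3}−ȳ) = (-0.2653) + (0.4490) + (1.5918) + (0.1633) = 1.9388
Denominator Σ(y_t−ȳ)² = 18.8571
r_3 = 1.9388 / 18.8571 = 0.103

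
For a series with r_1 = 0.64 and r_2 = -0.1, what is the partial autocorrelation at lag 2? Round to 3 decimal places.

φ_{22} = (r_2 − r_1²) / (1 − r_1²)
r_1² = (0.64)² = 0.4096
Numerator = -0.1 − 0.4096 = -0.5096; denominator = 1 − 0.4096 = 0.5904
φ_{22} = -0.5096 / 0.5904 = -0.863

-0.863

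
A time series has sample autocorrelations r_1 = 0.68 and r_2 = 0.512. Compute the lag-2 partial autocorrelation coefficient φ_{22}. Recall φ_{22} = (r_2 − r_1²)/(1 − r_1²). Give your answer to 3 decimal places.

φ_{22} = (r_2 − r_1²) / (1 − r_1²)
r_1² = (0.68)² = 0.4624
Numerator = 0.512 − 0.4624 = 0.0496; denominator = 1 − 0.4624 = 0.5376
φ_{22} = 0.0496 / 0.5376 = 0.092

0.092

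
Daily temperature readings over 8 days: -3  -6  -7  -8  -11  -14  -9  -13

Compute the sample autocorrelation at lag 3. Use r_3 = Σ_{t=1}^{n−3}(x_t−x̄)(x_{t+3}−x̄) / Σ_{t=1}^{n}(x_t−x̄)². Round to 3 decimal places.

Mean x̄ = (-3 − 6 − 7 − 8 − 11 − 14 − 9 − 13)/8 = -8.8750
Deviations from mean: 5.8750, 2.8750, 1.8750, 0.8750, -2.1250, -5.1250, -0.1250, -4.1250
Numerator Σ_{t=1}^{5}(x_t−x̄)(x_{t+3}−x̄) = -1.9219
Denominator Σ(x_t−x̄)² = 94.8750
r_3 = -1.9219 / 94.8750 = -0.020

-0.020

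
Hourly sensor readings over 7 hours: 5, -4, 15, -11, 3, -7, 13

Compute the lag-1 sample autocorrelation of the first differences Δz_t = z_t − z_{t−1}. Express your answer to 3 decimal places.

-0.758

First differences Δz: -9, 19, -26, 14, -10, 20
Mean of differences = 1.3333
Numerator Σ(Δz_t−Δz̄)(Δz_{t+1}−Δz̄) = -1366.7778
Denominator Σ(Δz_t−Δz̄)² = 1803.3333
r_1(Δz) = -1366.7778 / 1803.3333 = -0.758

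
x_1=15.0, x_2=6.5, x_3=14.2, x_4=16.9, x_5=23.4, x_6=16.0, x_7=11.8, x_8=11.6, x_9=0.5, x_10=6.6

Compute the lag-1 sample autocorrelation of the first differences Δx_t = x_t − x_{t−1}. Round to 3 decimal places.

-0.284

First differences Δx: -8.5, 7.7, 2.7, 6.5, -7.4, -4.2, -0.2, -11.1, 6.1
Mean of differences = -0.9333
Numerator Σ(Δx_t−Δx̄)(Δx_{t+1}−Δx̄) = -115.2511
Denominator Σ(Δx_t−Δx̄)² = 406.1000
r_1(Δx) = -115.2511 / 406.1000 = -0.284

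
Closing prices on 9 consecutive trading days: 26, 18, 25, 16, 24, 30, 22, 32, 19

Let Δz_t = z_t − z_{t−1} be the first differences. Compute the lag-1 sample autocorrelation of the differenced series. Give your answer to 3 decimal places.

First differences Δz: -8, 7, -9, 8, 6, -8, 10, -13
Mean of differences = -0.8750
Numerator Σ(Δz_t−Δz̄)(Δz_{t+1}−Δz̄) = -389.5156
Denominator Σ(Δz_t−Δz̄)² = 620.8750
r_1(Δz) = -389.5156 / 620.8750 = -0.627

-0.627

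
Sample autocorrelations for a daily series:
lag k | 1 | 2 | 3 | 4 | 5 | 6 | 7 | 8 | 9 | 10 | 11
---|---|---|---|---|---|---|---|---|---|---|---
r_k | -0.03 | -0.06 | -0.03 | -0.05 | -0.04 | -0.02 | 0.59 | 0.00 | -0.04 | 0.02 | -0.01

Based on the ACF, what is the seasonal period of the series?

7

The largest autocorrelation is r_7 = 0.59; the remaining lags stay at or below 0.02.
The dominant spike at lag 7 indicates a seasonal period of 7.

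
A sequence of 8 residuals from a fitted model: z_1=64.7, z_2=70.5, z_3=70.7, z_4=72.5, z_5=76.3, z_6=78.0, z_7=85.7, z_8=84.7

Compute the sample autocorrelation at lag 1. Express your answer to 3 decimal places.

0.573

Mean z̄ = (64.7 + 70.5 + 70.7 + 72.5 + 76.3 + 78.0 + 85.7 + 84.7)/8 = 75.3875
Σ(z_t−z̄)(z_{t+1}−z̄) = (52.2352) + (22.9102) + (13.5352) + (-2.6348) + (2.3839) + (26.9414) + (96.0352) = 211.4061
Denominator Σ(z_t−z̄)² = 369.1488
r_1 = 211.4061 / 369.1488 = 0.573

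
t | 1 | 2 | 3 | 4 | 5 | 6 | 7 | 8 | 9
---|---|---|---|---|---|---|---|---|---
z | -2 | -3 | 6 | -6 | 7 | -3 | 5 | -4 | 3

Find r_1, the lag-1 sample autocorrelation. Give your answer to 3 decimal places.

Mean z̄ = (-2 − 3 + 6 − 6 + 7 − 3 + 5 − 4 + 3)/9 = 0.3333
Numerator Σ_{t=1}^{8}(z_t−z̄)(z_{t+1}−z̄) = -158.7778
Denominator Σ(z_t−z̄)² = 192.0000
r_1 = -158.7778 / 192.0000 = -0.827

-0.827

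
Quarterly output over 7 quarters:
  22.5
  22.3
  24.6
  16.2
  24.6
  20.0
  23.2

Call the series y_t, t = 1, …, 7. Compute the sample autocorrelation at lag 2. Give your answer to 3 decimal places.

0.397

Mean ȳ = (22.5 + 22.3 + 24.6 + 16.2 + 24.6 + 20.0 + 23.2)/7 = 21.9143
Deviations from mean: 0.5857, 0.3857, 2.6857, -5.7143, 2.6857, -1.9143, 1.2857
Σ(y_t−ȳ)(y_{t+2}−ȳ) = (1.5731) + (-2.2041) + (7.2131) + (10.9388) + (3.4531) = 20.9739
Denominator Σ(y_t−ȳ)² = 52.8886
r_2 = 20.9739 / 52.8886 = 0.397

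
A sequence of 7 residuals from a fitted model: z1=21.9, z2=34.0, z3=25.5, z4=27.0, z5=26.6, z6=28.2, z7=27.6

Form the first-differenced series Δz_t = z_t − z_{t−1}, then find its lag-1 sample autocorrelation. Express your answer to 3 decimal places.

First differences Δz: 12.1, -8.5, 1.5, -0.4, 1.6, -0.6
Mean of differences = 0.9500
Numerator Σ(Δz_t−Δz̄)(Δz_{t+1}−Δz̄) = -113.1925
Denominator Σ(Δz_t−Δz̄)² = 218.5750
r_1(Δz) = -113.1925 / 218.5750 = -0.518

-0.518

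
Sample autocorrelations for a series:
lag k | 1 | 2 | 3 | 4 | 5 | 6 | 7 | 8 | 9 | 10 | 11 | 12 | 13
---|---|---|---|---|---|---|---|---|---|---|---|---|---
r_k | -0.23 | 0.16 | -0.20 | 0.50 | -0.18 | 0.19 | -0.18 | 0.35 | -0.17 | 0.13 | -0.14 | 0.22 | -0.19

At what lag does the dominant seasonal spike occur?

4

The largest autocorrelation is r_4 = 0.50, with weaker echoes at lags 8 (0.35) and 12 (0.22); the remaining lags stay at or below 0.19.
The dominant spike at lag 4 indicates a seasonal period of 4.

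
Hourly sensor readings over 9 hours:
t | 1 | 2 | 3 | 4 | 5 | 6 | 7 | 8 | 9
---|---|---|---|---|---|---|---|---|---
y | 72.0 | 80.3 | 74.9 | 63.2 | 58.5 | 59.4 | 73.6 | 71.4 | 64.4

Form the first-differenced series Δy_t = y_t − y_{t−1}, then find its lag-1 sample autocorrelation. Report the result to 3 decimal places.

0.112

First differences Δy: 8.3, -5.4, -11.7, -4.7, 0.9, 14.2, -2.2, -7.0
Mean of differences = -0.9500
Numerator Σ(Δy_t−Δȳ)(Δy_{t+1}−Δȳ) = 56.7025
Denominator Σ(Δy_t−Δȳ)² = 506.1000
r_1(Δy) = 56.7025 / 506.1000 = 0.112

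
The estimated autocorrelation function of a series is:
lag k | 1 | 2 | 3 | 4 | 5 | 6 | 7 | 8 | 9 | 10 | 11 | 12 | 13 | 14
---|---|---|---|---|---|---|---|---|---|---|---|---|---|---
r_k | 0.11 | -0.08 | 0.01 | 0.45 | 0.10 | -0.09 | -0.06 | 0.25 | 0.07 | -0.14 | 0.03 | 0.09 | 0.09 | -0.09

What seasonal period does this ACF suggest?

4

The largest autocorrelation is r_4 = 0.45, with a weaker echo at lag 8 (0.25); the remaining lags stay at or below 0.11.
The dominant spike at lag 4 indicates a seasonal period of 4.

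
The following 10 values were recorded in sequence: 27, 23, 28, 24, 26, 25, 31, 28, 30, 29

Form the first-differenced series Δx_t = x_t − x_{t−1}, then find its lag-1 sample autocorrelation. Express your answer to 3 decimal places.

First differences Δx: -4, 5, -4, 2, -1, 6, -3, 2, -1
Mean of differences = 0.2222
Numerator Σ(Δx_t−Δx̄)(Δx_{t+1}−Δx̄) = -83.6049
Denominator Σ(Δx_t−Δx̄)² = 111.5556
r_1(Δx) = -83.6049 / 111.5556 = -0.749

-0.749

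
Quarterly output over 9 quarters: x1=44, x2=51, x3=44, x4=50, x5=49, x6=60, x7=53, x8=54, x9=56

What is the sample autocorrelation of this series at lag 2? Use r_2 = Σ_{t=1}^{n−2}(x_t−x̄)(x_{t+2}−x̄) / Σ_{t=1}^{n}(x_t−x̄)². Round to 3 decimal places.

Mean x̄ = (44 + 51 + 44 + 50 + 49 + 60 + 53 + 54 + 56)/9 = 51.2222
Σ(x_t−x̄)(x_{t+2}−x̄) = (52.1605) + (0.2716) + (16.0494) + (-10.7284) + (-3.9506) + (24.3827) + (8.4938) = 86.6790
Denominator Σ(x_t−x̄)² = 221.5556
r_2 = 86.6790 / 221.5556 = 0.391

0.391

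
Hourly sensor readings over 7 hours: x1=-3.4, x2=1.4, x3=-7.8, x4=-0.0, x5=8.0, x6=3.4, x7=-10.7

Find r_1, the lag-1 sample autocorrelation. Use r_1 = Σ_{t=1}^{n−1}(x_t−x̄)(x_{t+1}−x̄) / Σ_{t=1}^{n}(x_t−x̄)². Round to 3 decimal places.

-0.079

Mean x̄ = (-3.4 + 1.4 − 7.8 − 0.0 + 8.0 + 3.4 − 10.7)/7 = -1.3000
Deviations from mean: -2.1000, 2.7000, -6.5000, 1.3000, 9.3000, 4.7000, -9.4000
Σ(x_t−x̄)(x_{t+1}−x̄) = (-5.6700) + (-17.5500) + (-8.4500) + (12.0900) + (43.7100) + (-44.1800) = -20.0500
Denominator Σ(x_t−x̄)² = 252.5800
r_1 = -20.0500 / 252.5800 = -0.079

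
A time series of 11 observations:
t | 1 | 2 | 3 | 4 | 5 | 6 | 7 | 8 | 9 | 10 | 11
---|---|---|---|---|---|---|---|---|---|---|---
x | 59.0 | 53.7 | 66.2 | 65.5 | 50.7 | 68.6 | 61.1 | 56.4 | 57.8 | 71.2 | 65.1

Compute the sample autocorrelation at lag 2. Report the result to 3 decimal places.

Mean x̄ = (59.0 + 53.7 + 66.2 + 65.5 + 50.7 + 68.6 + 61.1 + 56.4 + 57.8 + 71.2 + 65.1)/11 = 61.3909
Numerator Σ_{t=1}^{9}(x_t−x̄)(x_{t+2}−x̄) = -158.9920
Denominator Σ(x_t−x̄)² = 419.0091
r_2 = -158.9920 / 419.0091 = -0.379

-0.379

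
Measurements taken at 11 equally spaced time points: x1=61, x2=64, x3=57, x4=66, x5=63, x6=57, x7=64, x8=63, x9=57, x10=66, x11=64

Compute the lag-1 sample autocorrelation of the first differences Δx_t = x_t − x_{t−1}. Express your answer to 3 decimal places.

First differences Δx: 3, -7, 9, -3, -6, 7, -1, -6, 9, -2
Mean of differences = 0.3000
Numerator Σ(Δx_t−Δx̄)(Δx_{t+1}−Δx̄) = -208.6900
Denominator Σ(Δx_t−Δx̄)² = 354.1000
r_1(Δx) = -208.6900 / 354.1000 = -0.589

-0.589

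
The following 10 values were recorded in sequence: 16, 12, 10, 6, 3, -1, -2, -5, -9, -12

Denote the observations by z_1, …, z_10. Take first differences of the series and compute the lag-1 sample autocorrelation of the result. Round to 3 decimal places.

First differences Δz: -4, -2, -4, -3, -4, -1, -3, -4, -3
Mean of differences = -3.1111
Numerator Σ(Δz_t−Δz̄)(Δz_{t+1}−Δz̄) = -4.0123
Denominator Σ(Δz_t−Δz̄)² = 8.8889
r_1(Δz) = -4.0123 / 8.8889 = -0.451

-0.451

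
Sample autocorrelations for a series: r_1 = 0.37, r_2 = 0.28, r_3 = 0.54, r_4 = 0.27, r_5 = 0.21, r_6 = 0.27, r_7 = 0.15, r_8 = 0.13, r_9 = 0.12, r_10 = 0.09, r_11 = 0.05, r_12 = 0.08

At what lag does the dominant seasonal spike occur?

3

The largest autocorrelation is r_3 = 0.54; the remaining lags stay at or below 0.37. The elevated value at lag 1 (0.37), dropping to 0.28 at lag 2, reflects decaying short-term dependence rather than seasonality.
The dominant spike at lag 3 indicates a seasonal period of 3.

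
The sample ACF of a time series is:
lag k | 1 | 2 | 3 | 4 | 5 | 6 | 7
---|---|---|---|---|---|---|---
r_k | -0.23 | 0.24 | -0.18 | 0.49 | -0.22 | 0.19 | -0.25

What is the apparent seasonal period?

4

The largest autocorrelation is r_4 = 0.49; the remaining lags stay at or below 0.24.
The dominant spike at lag 4 indicates a seasonal period of 4.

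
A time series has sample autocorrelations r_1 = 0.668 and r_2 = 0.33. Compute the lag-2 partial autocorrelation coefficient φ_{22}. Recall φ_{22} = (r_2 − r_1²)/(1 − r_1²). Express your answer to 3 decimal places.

φ_{22} = (r_2 − r_1²) / (1 − r_1²)
r_1² = (0.668)² = 0.446224
Numerator = 0.33 − 0.4462 = -0.1162; denominator = 1 − 0.4462 = 0.5538
φ_{22} = -0.1162 / 0.5538 = -0.210

-0.210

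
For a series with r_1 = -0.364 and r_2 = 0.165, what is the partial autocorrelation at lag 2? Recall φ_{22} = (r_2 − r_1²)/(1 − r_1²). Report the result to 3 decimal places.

0.037

φ_{22} = (r_2 − r_1²) / (1 − r_1²)
r_1² = (-0.364)² = 0.132496
Numerator = 0.165 − 0.1325 = 0.0325; denominator = 1 − 0.1325 = 0.8675
φ_{22} = 0.0325 / 0.8675 = 0.037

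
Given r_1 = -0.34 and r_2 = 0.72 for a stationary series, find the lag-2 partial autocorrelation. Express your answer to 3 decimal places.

φ_{22} = (r_2 − r_1²) / (1 − r_1²)
r_1² = (-0.34)² = 0.1156
Numerator = 0.72 − 0.1156 = 0.6044; denominator = 1 − 0.1156 = 0.8844
φ_{22} = 0.6044 / 0.8844 = 0.683

0.683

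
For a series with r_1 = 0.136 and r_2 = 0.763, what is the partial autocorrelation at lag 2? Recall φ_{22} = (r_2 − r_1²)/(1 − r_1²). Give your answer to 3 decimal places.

φ_{22} = (r_2 − r_1²) / (1 − r_1²)
r_1² = (0.136)² = 0.018496
Numerator = 0.763 − 0.0185 = 0.7445; denominator = 1 − 0.0185 = 0.9815
φ_{22} = 0.7445 / 0.9815 = 0.759

0.759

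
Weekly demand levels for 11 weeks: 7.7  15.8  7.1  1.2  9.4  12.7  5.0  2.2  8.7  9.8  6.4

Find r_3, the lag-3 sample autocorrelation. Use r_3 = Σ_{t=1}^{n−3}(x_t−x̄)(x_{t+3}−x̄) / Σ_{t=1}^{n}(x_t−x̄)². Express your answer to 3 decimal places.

0.146

Mean x̄ = (7.7 + 15.8 + 7.1 + 1.2 + 9.4 + 12.7 + 5.0 + 2.2 + 8.7 + 9.8 + 6.4)/11 = 7.8182
Numerator Σ_{t=1}^{8}(x_t−x̄)(x_{t+3}−x̄) = 26.3536
Denominator Σ(x_t−x̄)² = 180.5964
r_3 = 26.3536 / 180.5964 = 0.146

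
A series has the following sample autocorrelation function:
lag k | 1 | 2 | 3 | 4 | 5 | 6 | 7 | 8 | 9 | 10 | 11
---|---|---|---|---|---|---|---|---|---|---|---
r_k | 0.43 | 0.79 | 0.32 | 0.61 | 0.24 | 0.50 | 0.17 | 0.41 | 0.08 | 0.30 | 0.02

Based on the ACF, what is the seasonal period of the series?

The largest autocorrelation is r_2 = 0.79, with weaker echoes at lags 4 (0.61) and 6 (0.50); the remaining lags stay at or below 0.43.
The dominant spike at lag 2 indicates a seasonal period of 2.

2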